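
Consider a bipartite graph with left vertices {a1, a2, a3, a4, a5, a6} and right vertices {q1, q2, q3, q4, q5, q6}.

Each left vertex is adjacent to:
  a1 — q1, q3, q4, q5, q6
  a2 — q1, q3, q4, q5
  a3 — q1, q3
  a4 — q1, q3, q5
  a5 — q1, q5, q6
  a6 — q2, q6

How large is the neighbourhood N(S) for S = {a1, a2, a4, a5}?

5

The union of neighbours of {a1, a2, a4, a5} is {q1, q3, q4, q5, q6}, which has 5 elements.
Since |N(S)| = 5 ≥ |S| = 4, Hall's condition holds for this subset.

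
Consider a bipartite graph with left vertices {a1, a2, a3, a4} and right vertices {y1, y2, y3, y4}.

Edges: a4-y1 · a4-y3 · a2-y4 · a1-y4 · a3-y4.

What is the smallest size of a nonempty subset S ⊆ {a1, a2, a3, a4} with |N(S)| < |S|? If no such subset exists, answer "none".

2

Take S = {a1, a2}. Its neighbourhood is {y4}, so |N(S)| = 1 < |S| = 2.
No single vertex violates Hall's condition since each has at least one neighbour, so 2 is the minimum.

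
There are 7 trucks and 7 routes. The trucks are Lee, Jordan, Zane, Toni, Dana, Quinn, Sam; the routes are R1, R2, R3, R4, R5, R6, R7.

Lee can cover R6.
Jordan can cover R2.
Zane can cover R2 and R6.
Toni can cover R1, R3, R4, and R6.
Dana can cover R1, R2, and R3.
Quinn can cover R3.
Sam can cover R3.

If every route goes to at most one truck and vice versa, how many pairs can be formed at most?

One maximum matching: Lee-R6, Jordan-R2, Toni-R4, Dana-R1, Quinn-R3.
The set {Lee, Jordan, Zane, Quinn, Sam} has only 3 neighbours ({R2, R3, R6}), so by Hall's theorem at most 5 of the 7 trucks can be matched.

5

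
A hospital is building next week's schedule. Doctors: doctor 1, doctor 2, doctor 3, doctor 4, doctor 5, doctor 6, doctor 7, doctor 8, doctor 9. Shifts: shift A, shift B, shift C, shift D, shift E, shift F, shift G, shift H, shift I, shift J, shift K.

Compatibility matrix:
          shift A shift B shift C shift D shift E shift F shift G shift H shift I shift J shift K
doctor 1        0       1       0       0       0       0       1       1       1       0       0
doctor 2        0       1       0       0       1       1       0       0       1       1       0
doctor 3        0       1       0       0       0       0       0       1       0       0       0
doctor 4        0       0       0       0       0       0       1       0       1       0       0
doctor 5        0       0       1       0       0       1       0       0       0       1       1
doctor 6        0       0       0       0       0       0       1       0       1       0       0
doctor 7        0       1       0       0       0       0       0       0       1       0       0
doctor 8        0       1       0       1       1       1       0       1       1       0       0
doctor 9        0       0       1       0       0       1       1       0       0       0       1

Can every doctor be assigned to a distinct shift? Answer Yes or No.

No

The set {doctor 1, doctor 3, doctor 4, doctor 6, doctor 7} has only 4 neighbours ({shift B, shift G, shift H, shift I}), so by Hall's theorem at most 8 of the 9 doctors can be matched.
Hence no matching covers every doctor.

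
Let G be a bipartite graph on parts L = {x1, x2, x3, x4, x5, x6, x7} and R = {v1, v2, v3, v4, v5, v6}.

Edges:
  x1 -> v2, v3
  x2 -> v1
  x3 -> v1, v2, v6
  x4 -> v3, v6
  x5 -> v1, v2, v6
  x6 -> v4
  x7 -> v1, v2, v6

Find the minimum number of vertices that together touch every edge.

5

The 5 edges x1–v3, x2–v1, x3–v2, x4–v6, x6–v4 form a matching, so any vertex cover needs at least 5 vertices (one per matched edge).
Conversely {x6, v1, v2, v3, v6} meets every edge and has exactly 5 vertices, so 5 is optimal.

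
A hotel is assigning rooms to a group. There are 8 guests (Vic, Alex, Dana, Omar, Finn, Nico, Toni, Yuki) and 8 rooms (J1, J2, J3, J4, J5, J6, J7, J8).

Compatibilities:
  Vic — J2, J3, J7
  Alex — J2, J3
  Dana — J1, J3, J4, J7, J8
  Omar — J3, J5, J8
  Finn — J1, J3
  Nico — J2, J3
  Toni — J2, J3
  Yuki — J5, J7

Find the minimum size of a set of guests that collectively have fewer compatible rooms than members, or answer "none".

Take S = {Alex, Nico, Toni}. Its neighbourhood is {J2, J3}, so |N(S)| = 2 < |S| = 3.
Every subset of size less than 3 has at least as many neighbours as members, so 3 is the minimum.

3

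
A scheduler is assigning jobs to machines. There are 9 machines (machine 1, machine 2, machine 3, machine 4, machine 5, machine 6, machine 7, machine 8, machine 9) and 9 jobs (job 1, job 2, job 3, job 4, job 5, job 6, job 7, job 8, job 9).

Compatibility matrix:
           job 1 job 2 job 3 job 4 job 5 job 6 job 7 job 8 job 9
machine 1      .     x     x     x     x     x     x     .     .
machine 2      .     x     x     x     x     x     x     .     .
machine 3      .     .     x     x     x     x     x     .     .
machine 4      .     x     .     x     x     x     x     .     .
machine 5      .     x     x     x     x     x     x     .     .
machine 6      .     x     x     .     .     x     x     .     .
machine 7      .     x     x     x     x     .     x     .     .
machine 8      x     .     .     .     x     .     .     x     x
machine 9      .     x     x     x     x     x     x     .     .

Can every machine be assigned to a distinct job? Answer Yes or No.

The set {machine 1, machine 2, machine 3, machine 4, machine 5, machine 6, machine 7, machine 9} has only 6 neighbours ({job 2, job 3, job 4, job 5, job 6, job 7}), so by Hall's theorem at most 7 of the 9 machines can be matched.
Hence no matching covers every machine.

No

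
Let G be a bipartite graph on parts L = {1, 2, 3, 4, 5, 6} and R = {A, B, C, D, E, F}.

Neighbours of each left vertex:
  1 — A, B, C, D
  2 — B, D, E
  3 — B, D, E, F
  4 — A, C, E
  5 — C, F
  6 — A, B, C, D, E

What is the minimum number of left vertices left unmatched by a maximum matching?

0

A valid assignment of size 6: 1-C, 2-B, 3-D, 4-E, 5-F, 6-A.
All 6 left vertices are matched, so no larger matching exists.
That matches 6 of the 6, leaving 0 unmatched; no matching can do better.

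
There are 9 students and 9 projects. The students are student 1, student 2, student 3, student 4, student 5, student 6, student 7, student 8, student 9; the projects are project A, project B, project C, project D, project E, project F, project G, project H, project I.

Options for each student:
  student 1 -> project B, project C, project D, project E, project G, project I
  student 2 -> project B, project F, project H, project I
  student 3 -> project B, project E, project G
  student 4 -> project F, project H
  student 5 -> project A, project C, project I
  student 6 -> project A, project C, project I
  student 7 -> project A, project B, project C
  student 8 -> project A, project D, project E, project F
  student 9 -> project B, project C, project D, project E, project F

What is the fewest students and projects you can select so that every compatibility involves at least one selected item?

{student 1, student 2, student 3, student 4, student 5, student 6, student 7, student 8, student 9} is a vertex cover of size 9: every edge has an endpoint in this set.
No smaller cover exists because student 1–project G, student 2–project I, student 3–project E, student 4–project H, student 5–project C, student 6–project A, student 7–project B, student 8–project D, student 9–project F is a matching of size 9, and a cover must include an endpoint of each of these disjoint edges (König's theorem).

9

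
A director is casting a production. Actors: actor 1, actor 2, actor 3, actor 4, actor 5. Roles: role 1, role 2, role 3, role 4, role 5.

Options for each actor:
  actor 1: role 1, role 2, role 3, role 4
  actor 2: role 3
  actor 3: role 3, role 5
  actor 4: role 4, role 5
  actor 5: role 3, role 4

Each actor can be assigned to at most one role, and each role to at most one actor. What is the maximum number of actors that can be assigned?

A valid assignment of size 4: actor 1-role 1, actor 2-role 3, actor 3-role 5, actor 4-role 4.
The set {actor 2, actor 3, actor 4, actor 5} has only 3 neighbours ({role 3, role 4, role 5}), so by Hall's theorem at most 4 of the 5 actors can be matched.

4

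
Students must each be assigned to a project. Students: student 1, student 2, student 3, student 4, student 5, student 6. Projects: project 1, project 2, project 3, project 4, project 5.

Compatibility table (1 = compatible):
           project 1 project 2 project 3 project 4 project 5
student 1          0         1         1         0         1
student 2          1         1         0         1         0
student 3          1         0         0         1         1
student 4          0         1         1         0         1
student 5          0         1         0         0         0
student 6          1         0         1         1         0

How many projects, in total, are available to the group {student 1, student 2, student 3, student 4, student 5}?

The union of neighbours of {student 1, student 2, student 3, student 4, student 5} is {project 1, project 2, project 3, project 4, project 5}, which has 5 elements.
Since |N(S)| = 5 ≥ |S| = 5, Hall's condition holds for this subset.

5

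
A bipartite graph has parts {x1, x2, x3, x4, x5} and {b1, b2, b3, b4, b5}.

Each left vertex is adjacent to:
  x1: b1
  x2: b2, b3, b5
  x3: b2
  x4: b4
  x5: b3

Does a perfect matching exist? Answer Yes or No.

One maximum matching: x1–b1, x2–b5, x3–b2, x4–b4, x5–b3.
All 5 left vertices are covered.

Yes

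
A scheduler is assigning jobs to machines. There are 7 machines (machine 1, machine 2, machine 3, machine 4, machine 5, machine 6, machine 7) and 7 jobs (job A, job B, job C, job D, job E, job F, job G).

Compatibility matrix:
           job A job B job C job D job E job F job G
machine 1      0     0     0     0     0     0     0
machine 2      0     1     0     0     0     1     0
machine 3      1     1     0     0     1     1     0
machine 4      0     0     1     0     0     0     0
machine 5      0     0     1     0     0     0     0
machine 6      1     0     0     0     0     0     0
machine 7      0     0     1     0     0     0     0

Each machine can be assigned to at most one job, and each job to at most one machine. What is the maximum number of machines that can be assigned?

One maximum matching: machine 2→job B, machine 3→job F, machine 4→job C, machine 6→job A.
The set {machine 1, machine 4, machine 5, machine 7} has only 1 neighbour ({job C}), so by Hall's theorem at most 4 of the 7 machines can be matched.

4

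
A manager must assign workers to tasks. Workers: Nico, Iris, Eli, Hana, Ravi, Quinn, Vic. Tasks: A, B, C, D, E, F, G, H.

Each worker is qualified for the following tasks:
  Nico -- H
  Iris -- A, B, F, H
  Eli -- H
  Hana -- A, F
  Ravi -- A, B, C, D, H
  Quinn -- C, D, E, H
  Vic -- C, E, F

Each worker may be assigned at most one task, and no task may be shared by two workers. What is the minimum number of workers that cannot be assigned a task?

A valid assignment of size 6: Nico-H, Iris-B, Hana-F, Ravi-A, Quinn-C, Vic-E.
The set {Nico, Eli} has only 1 neighbour ({H}), so by Hall's theorem at most 6 of the 7 workers can be matched.
That matches 6 of the 7, leaving 1 unmatched; no matching can do better.

1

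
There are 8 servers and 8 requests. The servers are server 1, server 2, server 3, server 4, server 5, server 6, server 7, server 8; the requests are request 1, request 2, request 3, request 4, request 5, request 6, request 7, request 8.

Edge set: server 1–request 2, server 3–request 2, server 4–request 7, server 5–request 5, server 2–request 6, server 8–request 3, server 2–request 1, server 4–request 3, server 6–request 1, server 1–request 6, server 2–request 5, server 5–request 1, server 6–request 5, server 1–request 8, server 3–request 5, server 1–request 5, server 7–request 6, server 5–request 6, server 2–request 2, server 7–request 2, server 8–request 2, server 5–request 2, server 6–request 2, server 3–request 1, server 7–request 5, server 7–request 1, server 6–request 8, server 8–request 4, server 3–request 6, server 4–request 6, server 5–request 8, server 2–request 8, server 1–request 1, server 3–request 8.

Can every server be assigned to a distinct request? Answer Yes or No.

No

The set {server 1, server 2, server 3, server 5, server 6, server 7} has only 5 neighbours ({request 1, request 2, request 5, request 6, request 8}), so by Hall's theorem at most 7 of the 8 servers can be matched.
Hence no matching covers every server.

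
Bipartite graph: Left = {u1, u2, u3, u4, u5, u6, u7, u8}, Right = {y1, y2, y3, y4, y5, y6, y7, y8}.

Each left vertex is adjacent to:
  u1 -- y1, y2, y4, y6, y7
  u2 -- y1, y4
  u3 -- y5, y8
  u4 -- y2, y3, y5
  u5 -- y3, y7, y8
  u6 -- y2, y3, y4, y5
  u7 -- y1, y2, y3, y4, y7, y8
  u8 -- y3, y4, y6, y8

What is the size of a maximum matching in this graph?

A valid assignment of size 8: u1-y6, u2-y1, u3-y8, u4-y5, u5-y7, u6-y2, u7-y4, u8-y3.
All 8 left vertices are matched, so no larger matching exists.

8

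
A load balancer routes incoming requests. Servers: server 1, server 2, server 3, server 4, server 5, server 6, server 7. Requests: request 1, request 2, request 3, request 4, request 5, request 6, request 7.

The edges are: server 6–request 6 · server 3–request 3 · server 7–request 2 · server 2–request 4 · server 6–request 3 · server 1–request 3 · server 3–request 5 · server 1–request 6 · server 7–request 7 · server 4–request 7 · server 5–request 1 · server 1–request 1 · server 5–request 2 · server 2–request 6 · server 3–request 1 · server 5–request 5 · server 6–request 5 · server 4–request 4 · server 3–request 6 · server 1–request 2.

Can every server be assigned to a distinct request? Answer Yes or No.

A valid assignment of size 7: server 1–request 2, server 2–request 6, server 3–request 3, server 4–request 4, server 5–request 1, server 6–request 5, server 7–request 7.
Every server is matched, so this is a perfect matching.

Yes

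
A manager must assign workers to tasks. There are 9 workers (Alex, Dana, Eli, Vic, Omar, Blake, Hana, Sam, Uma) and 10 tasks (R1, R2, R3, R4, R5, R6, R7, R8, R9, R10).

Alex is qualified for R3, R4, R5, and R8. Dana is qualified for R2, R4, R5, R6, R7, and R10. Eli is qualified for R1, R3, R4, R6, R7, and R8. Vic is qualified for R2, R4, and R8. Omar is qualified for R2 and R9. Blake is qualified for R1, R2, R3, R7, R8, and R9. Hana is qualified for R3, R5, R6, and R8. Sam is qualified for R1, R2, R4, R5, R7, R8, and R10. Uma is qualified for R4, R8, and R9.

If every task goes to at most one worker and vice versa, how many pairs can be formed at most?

A valid assignment of size 9: Alex-R4, Dana-R6, Eli-R3, Vic-R2, Omar-R9, Blake-R1, Hana-R5, Sam-R10, Uma-R8.
All 9 workers are matched, so no larger matching exists.

9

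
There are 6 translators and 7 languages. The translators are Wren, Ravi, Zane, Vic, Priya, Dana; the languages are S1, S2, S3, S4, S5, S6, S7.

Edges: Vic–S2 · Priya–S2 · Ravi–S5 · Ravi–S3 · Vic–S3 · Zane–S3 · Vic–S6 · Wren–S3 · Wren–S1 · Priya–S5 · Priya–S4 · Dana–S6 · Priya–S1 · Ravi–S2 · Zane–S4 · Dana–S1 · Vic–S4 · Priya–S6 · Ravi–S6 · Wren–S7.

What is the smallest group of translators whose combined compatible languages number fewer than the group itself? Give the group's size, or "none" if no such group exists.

A matching saturating every translator exists, for instance Wren→S7, Ravi→S2, Zane→S3, Vic→S4, Priya→S1, Dana→S6.
By Hall's marriage theorem, this means |N(S)| ≥ |S| for every subset S, so no violating subset exists.

none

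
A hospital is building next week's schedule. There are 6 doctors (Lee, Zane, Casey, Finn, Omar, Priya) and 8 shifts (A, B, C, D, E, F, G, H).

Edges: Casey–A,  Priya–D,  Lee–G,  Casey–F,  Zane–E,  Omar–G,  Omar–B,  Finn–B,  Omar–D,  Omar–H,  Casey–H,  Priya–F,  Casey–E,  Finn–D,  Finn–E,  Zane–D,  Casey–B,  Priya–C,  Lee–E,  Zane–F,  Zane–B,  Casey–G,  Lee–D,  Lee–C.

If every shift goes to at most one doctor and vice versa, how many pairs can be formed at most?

One maximum matching: Lee–C, Zane–D, Casey–G, Finn–E, Omar–B, Priya–F.
All 6 doctors are matched, so no larger matching exists.

6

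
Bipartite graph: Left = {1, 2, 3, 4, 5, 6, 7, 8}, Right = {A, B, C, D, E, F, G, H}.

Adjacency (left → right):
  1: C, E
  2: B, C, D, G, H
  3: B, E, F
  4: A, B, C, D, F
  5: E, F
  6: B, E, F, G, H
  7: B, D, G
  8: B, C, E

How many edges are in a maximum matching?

One maximum matching: 1→C, 2→D, 3→E, 4→A, 5→F, 6→H, 7→G, 8→B.
This saturates every left vertex, so 8 is the maximum.

8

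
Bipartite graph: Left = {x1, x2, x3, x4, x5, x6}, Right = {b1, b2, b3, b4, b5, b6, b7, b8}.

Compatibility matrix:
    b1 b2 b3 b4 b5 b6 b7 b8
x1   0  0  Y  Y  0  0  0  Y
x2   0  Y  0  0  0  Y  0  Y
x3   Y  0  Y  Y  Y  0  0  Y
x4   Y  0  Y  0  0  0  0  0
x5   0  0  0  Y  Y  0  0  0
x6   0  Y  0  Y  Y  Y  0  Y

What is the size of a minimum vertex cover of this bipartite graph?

A maximum matching has 6 edges (e.g. x1–b8, x2–b6, x3–b1, x4–b3, x5–b4, x6–b5).
By König's theorem the minimum vertex cover has the same size. One such cover is {x1, x2, x3, x4, x5, x6}.

6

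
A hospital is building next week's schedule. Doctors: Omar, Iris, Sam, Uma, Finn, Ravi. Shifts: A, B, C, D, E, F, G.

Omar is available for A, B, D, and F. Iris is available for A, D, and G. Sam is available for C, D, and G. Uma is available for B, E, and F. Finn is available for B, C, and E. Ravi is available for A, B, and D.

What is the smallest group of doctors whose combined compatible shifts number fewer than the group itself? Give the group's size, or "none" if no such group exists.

A matching saturating every doctor exists, for instance Omar→D, Iris→G, Sam→C, Uma→F, Finn→E, Ravi→B.
By Hall's marriage theorem, this means |N(S)| ≥ |S| for every subset S, so no violating subset exists.

none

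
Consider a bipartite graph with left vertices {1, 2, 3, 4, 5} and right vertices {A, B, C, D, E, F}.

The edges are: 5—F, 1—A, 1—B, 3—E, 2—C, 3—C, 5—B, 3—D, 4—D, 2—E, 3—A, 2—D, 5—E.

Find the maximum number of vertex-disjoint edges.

One maximum matching: 1–A, 2–C, 3–E, 4–D, 5–B.
All 5 left vertices are matched, so no larger matching exists.

5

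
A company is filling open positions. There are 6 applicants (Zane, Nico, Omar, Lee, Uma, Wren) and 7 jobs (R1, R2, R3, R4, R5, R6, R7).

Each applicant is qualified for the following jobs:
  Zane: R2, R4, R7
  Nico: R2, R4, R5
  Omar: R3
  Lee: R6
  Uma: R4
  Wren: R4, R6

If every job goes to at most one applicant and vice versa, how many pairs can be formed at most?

One maximum matching: Zane–R7, Nico–R5, Omar–R3, Lee–R6, Uma–R4.
The set {Lee, Uma, Wren} has only 2 neighbours ({R4, R6}), so by Hall's theorem at most 5 of the 6 applicants can be matched.

5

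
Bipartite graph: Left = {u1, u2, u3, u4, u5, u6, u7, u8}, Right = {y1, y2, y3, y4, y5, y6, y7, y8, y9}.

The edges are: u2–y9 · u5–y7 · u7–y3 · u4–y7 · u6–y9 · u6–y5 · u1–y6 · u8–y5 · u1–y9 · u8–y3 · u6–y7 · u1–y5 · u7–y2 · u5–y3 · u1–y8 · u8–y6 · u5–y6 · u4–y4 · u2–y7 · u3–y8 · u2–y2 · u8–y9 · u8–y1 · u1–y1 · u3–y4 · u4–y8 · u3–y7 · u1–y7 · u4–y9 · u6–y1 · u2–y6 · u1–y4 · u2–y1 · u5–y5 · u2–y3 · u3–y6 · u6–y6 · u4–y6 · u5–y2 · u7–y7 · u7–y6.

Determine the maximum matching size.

8

A valid assignment of size 8: u1→y1, u2→y3, u3→y8, u4→y9, u5→y5, u6→y7, u7→y2, u8→y6.
All 8 left vertices are matched, so no larger matching exists.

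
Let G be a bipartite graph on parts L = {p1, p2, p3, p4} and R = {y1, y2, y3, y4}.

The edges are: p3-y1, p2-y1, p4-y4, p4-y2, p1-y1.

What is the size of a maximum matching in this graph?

2

For example, pair p1→y1, p4→y2.
The set {p1, p2, p3} has only 1 neighbour ({y1}), so by Hall's theorem at most 2 of the 4 left vertices can be matched.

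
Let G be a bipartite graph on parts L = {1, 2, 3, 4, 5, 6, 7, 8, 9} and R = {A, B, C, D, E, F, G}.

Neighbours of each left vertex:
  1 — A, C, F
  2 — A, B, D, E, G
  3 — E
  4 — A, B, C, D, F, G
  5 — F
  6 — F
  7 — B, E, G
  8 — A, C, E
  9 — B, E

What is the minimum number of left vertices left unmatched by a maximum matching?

One maximum matching: 1→A, 2→G, 3→E, 4→D, 5→F, 7→B, 8→C.
The set {1, 2, 3, 4, 5, 6, 7, 8, 9} has only 7 neighbours ({A, B, C, D, E, F, G}), so by Hall's theorem at most 7 of the 9 left vertices can be matched.
That matches 7 of the 9, leaving 2 unmatched; no matching can do better.

2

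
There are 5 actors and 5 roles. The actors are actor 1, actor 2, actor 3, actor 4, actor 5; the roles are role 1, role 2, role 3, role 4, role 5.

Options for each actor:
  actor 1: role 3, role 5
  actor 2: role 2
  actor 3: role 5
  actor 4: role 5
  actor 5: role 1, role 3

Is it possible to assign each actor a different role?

No

The set {actor 3, actor 4} has only 1 neighbour ({role 5}), so by Hall's theorem at most 4 of the 5 actors can be matched.
Hence no matching covers every actor.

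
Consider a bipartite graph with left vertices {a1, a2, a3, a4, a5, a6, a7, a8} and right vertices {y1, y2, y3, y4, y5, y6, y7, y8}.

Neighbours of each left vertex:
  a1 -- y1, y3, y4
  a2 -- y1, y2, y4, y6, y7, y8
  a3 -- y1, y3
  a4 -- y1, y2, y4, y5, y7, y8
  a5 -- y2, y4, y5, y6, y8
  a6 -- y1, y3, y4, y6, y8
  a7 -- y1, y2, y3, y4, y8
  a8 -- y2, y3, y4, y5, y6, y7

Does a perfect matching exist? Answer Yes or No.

One maximum matching: a1-y1, a2-y7, a3-y3, a4-y5, a5-y4, a6-y8, a7-y2, a8-y6.
Every left vertex is matched, so this is a perfect matching.

Yes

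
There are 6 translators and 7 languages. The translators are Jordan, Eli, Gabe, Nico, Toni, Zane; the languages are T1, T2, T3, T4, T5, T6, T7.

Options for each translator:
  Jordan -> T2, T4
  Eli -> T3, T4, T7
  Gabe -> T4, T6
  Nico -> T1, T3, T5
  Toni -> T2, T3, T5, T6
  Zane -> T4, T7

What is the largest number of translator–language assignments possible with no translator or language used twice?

A valid assignment of size 6: Jordan→T2, Eli→T4, Gabe→T6, Nico→T1, Toni→T5, Zane→T7.
All 6 translators are matched, so no larger matching exists.

6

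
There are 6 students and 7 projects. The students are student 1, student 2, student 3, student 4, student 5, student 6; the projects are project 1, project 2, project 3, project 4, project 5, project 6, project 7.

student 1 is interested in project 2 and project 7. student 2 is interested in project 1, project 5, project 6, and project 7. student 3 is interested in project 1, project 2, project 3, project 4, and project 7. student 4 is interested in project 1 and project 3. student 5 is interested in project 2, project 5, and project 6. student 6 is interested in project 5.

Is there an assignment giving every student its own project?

For example, pair student 1–project 7, student 2–project 1, student 3–project 4, student 4–project 3, student 5–project 2, student 6–project 5.
All 6 students are covered.

Yes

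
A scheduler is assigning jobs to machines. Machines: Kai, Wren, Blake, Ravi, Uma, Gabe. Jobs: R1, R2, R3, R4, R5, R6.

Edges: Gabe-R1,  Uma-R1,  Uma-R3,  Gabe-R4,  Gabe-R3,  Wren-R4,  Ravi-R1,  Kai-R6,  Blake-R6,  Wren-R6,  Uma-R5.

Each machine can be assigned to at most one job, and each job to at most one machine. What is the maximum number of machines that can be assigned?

For example, pair Kai-R6, Wren-R4, Ravi-R1, Uma-R5, Gabe-R3.
The set {Kai, Blake} has only 1 neighbour ({R6}), so by Hall's theorem at most 5 of the 6 machines can be matched.

5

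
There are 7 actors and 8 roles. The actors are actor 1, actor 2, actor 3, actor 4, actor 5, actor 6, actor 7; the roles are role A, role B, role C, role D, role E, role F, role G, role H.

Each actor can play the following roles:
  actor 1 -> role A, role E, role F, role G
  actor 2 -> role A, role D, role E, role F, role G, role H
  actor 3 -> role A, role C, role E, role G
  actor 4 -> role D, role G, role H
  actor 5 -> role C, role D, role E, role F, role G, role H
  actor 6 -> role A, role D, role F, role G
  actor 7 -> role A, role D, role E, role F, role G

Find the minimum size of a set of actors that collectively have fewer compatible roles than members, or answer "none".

A matching saturating every actor exists, for instance actor 1→role E, actor 2→role F, actor 3→role A, actor 4→role H, actor 5→role C, actor 6→role D, actor 7→role G.
By Hall's marriage theorem, this means |N(S)| ≥ |S| for every subset S, so no violating subset exists.

none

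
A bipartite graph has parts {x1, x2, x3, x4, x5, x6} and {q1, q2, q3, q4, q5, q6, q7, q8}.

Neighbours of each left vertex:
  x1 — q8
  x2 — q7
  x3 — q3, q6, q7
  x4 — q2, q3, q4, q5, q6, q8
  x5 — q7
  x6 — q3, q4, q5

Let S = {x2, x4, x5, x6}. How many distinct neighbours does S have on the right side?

The union of neighbours of {x2, x4, x5, x6} is {q2, q3, q4, q5, q6, q7, q8}, which has 7 elements.
Since |N(S)| = 7 ≥ |S| = 4, Hall's condition holds for this subset.

7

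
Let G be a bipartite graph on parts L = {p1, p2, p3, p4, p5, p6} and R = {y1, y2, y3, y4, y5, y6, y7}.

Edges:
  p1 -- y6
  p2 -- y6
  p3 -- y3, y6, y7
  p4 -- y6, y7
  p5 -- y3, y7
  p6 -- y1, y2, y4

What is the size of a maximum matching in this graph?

4

A valid assignment of size 4: p1→y6, p3→y3, p4→y7, p6→y1.
The set {p1, p2, p3, p4, p5} has only 3 neighbours ({y3, y6, y7}), so by Hall's theorem at most 4 of the 6 left vertices can be matched.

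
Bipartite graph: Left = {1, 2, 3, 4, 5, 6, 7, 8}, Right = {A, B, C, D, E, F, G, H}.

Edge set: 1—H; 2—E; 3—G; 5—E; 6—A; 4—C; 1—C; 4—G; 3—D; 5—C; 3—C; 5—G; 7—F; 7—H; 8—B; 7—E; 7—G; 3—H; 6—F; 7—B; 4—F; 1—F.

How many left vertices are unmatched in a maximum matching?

0

A valid assignment of size 8: 1→H, 2→E, 3→D, 4→F, 5→C, 6→A, 7→G, 8→B.
All 8 left vertices are matched, so no larger matching exists.
That matches 8 of the 8, leaving 0 unmatched; no matching can do better.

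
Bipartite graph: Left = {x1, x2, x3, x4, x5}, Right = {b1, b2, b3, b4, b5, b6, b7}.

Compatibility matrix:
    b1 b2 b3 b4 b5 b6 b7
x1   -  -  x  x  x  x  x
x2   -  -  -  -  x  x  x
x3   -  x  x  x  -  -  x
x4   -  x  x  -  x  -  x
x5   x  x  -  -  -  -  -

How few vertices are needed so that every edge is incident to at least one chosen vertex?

5

The 5 edges x1–b5, x2–b6, x3–b7, x4–b3, x5–b2 form a matching, so any vertex cover needs at least 5 vertices (one per matched edge).
Conversely {x1, x2, x3, x4, x5} meets every edge and has exactly 5 vertices, so 5 is optimal.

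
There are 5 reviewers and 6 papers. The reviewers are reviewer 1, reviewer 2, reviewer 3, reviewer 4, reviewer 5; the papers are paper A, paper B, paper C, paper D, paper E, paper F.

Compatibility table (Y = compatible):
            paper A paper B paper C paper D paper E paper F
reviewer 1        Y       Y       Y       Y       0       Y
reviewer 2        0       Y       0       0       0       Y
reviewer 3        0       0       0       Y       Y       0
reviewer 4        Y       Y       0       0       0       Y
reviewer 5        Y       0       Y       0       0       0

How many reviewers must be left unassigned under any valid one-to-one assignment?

0

For example, pair reviewer 1→paper B, reviewer 2→paper F, reviewer 3→paper D, reviewer 4→paper A, reviewer 5→paper C.
All 5 reviewers are matched, so no larger matching exists.
That matches 5 of the 5, leaving 0 unmatched; no matching can do better.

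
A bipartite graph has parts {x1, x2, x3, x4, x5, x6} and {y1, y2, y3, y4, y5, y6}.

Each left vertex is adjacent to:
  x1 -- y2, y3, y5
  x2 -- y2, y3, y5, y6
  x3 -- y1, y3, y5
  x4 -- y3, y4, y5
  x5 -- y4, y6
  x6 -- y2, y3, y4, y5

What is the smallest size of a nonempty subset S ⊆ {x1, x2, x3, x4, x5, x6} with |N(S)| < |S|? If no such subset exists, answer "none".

A matching saturating every left vertex exists, for instance x1→y5, x2→y2, x3→y1, x4→y4, x5→y6, x6→y3.
By Hall's marriage theorem, this means |N(S)| ≥ |S| for every subset S, so no violating subset exists.

none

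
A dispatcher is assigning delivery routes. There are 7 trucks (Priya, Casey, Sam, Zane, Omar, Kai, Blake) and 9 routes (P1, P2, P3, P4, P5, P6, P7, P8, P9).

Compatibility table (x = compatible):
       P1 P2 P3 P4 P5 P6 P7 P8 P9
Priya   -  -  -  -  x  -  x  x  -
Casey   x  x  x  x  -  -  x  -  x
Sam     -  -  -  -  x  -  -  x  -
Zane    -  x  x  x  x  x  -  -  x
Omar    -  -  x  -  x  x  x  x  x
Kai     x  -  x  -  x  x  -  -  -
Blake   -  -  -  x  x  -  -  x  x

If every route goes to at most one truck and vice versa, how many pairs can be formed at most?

7

A valid assignment of size 7: Priya–P5, Casey–P3, Sam–P8, Zane–P2, Omar–P7, Kai–P1, Blake–P9.
All 7 trucks are matched, so no larger matching exists.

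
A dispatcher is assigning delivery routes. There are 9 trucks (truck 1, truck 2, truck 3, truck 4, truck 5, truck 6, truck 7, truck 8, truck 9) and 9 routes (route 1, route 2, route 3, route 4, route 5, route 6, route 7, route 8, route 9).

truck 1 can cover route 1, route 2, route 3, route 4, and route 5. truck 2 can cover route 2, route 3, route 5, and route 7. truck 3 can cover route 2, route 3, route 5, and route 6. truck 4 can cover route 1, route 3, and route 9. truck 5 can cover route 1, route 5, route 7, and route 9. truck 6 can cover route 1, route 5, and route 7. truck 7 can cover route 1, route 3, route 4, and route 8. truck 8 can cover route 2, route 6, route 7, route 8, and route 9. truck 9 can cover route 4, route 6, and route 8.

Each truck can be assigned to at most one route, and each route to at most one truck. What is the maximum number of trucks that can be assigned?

For example, pair truck 1-route 4, truck 2-route 3, truck 3-route 2, truck 4-route 1, truck 5-route 7, truck 6-route 5, truck 7-route 8, truck 8-route 9, truck 9-route 6.
All 9 trucks are matched, so no larger matching exists.

9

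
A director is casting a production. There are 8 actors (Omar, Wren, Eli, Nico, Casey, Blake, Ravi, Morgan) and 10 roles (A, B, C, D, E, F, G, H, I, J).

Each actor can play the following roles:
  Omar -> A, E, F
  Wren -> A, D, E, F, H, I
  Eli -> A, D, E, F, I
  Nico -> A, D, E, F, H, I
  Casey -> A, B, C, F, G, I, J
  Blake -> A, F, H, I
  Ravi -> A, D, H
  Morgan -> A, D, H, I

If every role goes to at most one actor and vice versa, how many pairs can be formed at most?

7

A valid assignment of size 7: Omar→F, Wren→H, Eli→E, Nico→A, Casey→J, Blake→I, Ravi→D.
The set {Omar, Wren, Eli, Nico, Blake, Ravi, Morgan} has only 6 neighbours ({A, D, E, F, H, I}), so by Hall's theorem at most 7 of the 8 actors can be matched.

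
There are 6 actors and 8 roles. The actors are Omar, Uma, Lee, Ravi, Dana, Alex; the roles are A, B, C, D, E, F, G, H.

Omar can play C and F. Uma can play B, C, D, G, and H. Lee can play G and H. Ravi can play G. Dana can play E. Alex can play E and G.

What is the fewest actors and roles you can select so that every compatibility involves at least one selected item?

A maximum matching has 5 edges (e.g. Omar–F, Uma–B, Lee–H, Ravi–G, Dana–E).
By König's theorem the minimum vertex cover has the same size. One such cover is {Omar, Uma, Lee, E, G}.

5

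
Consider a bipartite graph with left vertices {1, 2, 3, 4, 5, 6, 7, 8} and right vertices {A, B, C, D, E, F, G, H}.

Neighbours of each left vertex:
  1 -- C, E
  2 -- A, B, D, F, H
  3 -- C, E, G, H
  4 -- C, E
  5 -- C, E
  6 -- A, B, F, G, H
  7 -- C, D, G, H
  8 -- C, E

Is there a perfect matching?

The set {1, 4, 5, 8} has only 2 neighbours ({C, E}), so by Hall's theorem at most 6 of the 8 left vertices can be matched.
Hence no matching covers every left vertex.

No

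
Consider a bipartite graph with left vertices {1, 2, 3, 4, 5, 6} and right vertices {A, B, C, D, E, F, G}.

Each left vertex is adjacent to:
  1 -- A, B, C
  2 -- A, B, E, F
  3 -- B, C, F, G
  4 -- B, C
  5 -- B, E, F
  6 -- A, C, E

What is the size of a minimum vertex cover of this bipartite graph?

6

A maximum matching has 6 edges (e.g. 1–A, 2–B, 3–G, 4–C, 5–F, 6–E).
By König's theorem the minimum vertex cover has the same size. One such cover is {1, 2, 3, 4, 5, 6}.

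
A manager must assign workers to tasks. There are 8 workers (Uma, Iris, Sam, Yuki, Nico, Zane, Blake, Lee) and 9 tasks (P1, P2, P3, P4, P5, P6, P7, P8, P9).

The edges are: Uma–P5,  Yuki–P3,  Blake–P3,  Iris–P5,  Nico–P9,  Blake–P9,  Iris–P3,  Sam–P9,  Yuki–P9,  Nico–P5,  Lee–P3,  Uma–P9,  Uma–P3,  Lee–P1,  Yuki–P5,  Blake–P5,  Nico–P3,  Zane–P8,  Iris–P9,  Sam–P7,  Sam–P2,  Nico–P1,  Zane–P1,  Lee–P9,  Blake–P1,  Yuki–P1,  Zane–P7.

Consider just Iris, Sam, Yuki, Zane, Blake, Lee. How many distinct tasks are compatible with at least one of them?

7

The union of neighbours of {Iris, Sam, Yuki, Zane, Blake, Lee} is {P1, P2, P3, P5, P7, P8, P9}, which has 7 elements.
Since |N(S)| = 7 ≥ |S| = 6, Hall's condition holds for this subset.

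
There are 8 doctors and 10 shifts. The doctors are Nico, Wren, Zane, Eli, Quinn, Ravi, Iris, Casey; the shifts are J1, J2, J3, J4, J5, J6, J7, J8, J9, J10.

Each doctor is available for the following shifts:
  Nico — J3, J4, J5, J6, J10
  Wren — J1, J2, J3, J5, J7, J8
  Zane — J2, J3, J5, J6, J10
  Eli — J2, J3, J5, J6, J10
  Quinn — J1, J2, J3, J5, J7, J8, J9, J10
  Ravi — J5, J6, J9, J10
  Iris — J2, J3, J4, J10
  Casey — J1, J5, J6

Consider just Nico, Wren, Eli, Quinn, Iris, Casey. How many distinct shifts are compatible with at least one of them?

10

The union of neighbours of {Nico, Wren, Eli, Quinn, Iris, Casey} is {J1, J2, J3, J4, J5, J6, J7, J8, J9, J10}, which has 10 elements.
Since |N(S)| = 10 ≥ |S| = 6, Hall's condition holds for this subset.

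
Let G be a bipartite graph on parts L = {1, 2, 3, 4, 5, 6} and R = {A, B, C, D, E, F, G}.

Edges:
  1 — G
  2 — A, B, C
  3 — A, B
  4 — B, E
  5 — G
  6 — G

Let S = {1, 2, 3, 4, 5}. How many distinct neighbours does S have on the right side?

The union of neighbours of {1, 2, 3, 4, 5} is {A, B, C, E, G}, which has 5 elements.
Since |N(S)| = 5 ≥ |S| = 5, Hall's condition holds for this subset.

5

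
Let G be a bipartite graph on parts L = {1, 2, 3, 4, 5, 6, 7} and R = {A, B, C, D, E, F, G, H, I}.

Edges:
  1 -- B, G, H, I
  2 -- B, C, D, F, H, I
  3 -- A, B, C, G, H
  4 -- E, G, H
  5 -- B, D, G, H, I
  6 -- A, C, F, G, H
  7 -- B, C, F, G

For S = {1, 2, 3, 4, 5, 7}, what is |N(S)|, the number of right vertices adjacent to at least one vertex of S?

9

The union of neighbours of {1, 2, 3, 4, 5, 7} is {A, B, C, D, E, F, G, H, I}, which has 9 elements.
Since |N(S)| = 9 ≥ |S| = 6, Hall's condition holds for this subset.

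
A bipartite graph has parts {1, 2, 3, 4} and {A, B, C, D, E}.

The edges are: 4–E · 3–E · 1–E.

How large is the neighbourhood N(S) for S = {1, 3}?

The union of neighbours of {1, 3} is {E}, which has 1 element.
Since |N(S)| = 1 < |S| = 2, Hall's condition fails for this subset.

1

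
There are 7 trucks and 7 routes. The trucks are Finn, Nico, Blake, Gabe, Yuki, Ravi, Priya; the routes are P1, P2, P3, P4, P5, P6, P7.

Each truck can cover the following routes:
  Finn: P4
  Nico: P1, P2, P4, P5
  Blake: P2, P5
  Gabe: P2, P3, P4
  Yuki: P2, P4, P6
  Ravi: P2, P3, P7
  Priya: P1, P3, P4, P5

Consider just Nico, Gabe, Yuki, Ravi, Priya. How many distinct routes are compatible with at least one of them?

7

The union of neighbours of {Nico, Gabe, Yuki, Ravi, Priya} is {P1, P2, P3, P4, P5, P6, P7}, which has 7 elements.
Since |N(S)| = 7 ≥ |S| = 5, Hall's condition holds for this subset.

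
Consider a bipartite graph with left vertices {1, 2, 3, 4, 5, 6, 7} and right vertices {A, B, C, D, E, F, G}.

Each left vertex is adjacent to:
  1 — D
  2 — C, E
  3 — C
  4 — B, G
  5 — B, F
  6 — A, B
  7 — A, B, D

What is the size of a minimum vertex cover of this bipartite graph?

7

A maximum matching has 7 edges (e.g. 1–D, 2–E, 3–C, 4–G, 5–F, 6–A, 7–B).
By König's theorem the minimum vertex cover has the same size. One such cover is {1, 2, 3, 4, 5, 6, 7}.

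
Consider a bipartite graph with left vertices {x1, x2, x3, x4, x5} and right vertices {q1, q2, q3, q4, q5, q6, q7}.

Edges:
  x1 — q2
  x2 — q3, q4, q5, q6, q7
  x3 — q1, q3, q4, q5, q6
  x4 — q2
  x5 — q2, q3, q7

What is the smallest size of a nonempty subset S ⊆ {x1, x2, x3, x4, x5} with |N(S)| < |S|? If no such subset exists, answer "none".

Take S = {x1, x4}. Its neighbourhood is {q2}, so |N(S)| = 1 < |S| = 2.
No single vertex violates Hall's condition since each has at least one neighbour, so 2 is the minimum.

2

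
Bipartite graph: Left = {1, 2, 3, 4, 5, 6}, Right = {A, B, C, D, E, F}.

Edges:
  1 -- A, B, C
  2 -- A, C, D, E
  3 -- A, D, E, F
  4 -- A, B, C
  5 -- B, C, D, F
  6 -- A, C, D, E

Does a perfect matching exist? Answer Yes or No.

A valid assignment of size 6: 1-A, 2-C, 3-D, 4-B, 5-F, 6-E.
All 6 left vertices are covered.

Yes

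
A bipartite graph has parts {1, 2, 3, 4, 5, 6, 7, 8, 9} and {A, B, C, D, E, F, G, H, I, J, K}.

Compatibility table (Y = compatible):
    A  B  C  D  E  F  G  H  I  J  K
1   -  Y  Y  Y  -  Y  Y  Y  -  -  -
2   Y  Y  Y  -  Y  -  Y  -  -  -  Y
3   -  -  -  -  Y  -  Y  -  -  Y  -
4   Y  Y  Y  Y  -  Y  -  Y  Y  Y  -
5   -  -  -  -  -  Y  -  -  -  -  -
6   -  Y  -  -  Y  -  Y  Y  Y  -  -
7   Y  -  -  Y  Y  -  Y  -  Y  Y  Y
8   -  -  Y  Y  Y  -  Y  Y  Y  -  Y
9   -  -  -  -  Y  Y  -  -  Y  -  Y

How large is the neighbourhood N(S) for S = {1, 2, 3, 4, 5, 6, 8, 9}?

11

The union of neighbours of {1, 2, 3, 4, 5, 6, 8, 9} is {A, B, C, D, E, F, G, H, I, J, K}, which has 11 elements.
Since |N(S)| = 11 ≥ |S| = 8, Hall's condition holds for this subset.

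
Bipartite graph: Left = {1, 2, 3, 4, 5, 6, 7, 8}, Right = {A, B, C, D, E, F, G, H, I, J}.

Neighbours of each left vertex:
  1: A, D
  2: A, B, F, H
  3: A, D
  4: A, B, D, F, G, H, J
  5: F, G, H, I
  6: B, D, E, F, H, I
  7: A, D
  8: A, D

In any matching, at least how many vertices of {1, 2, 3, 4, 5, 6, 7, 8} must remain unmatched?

For example, pair 1→A, 2→B, 3→D, 4→J, 5→F, 6→E.
The set {1, 3, 7, 8} has only 2 neighbours ({A, D}), so by Hall's theorem at most 6 of the 8 left vertices can be matched.
That matches 6 of the 8, leaving 2 unmatched; no matching can do better.

2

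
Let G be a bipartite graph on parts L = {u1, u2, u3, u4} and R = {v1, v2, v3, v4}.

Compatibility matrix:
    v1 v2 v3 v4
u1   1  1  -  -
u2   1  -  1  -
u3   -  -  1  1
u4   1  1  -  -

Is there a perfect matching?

Yes

A valid assignment of size 4: u1–v1, u2–v3, u3–v4, u4–v2.
All 4 left vertices are covered.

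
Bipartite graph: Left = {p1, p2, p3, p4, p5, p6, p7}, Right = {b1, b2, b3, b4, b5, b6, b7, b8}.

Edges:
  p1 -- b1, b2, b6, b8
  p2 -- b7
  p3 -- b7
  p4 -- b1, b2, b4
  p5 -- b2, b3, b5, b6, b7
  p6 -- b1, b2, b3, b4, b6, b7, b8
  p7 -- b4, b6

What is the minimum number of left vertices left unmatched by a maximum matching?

1

One maximum matching: p1–b8, p2–b7, p4–b4, p5–b5, p6–b1, p7–b6.
The set {p2, p3} has only 1 neighbour ({b7}), so by Hall's theorem at most 6 of the 7 left vertices can be matched.
That matches 6 of the 7, leaving 1 unmatched; no matching can do better.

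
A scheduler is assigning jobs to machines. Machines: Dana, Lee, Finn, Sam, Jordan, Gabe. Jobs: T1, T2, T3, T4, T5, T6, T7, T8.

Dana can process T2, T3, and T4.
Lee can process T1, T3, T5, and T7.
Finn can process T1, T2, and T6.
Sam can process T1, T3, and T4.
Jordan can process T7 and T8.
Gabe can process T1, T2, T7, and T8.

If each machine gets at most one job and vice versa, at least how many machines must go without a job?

For example, pair Dana-T4, Lee-T5, Finn-T6, Sam-T1, Jordan-T7, Gabe-T2.
This saturates every machine, so 6 is the maximum.
That matches 6 of the 6, leaving 0 unmatched; no matching can do better.

0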